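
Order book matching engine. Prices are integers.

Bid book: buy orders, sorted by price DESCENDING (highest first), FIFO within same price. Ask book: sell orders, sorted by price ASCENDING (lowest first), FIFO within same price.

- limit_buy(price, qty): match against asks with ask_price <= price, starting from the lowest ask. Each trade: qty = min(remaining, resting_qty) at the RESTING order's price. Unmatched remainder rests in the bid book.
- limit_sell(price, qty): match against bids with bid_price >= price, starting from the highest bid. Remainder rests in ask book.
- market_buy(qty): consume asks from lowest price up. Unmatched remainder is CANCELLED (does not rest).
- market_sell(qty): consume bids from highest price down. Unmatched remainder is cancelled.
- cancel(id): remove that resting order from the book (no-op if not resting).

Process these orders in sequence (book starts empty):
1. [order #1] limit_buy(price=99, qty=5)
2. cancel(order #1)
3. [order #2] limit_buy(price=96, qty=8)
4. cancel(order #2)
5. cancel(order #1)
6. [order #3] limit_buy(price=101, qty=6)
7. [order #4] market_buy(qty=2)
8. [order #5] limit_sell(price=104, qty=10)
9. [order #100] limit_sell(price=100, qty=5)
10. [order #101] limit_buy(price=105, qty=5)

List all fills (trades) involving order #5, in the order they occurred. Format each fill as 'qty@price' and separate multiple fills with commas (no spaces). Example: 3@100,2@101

Answer: 5@104

Derivation:
After op 1 [order #1] limit_buy(price=99, qty=5): fills=none; bids=[#1:5@99] asks=[-]
After op 2 cancel(order #1): fills=none; bids=[-] asks=[-]
After op 3 [order #2] limit_buy(price=96, qty=8): fills=none; bids=[#2:8@96] asks=[-]
After op 4 cancel(order #2): fills=none; bids=[-] asks=[-]
After op 5 cancel(order #1): fills=none; bids=[-] asks=[-]
After op 6 [order #3] limit_buy(price=101, qty=6): fills=none; bids=[#3:6@101] asks=[-]
After op 7 [order #4] market_buy(qty=2): fills=none; bids=[#3:6@101] asks=[-]
After op 8 [order #5] limit_sell(price=104, qty=10): fills=none; bids=[#3:6@101] asks=[#5:10@104]
After op 9 [order #100] limit_sell(price=100, qty=5): fills=#3x#100:5@101; bids=[#3:1@101] asks=[#5:10@104]
After op 10 [order #101] limit_buy(price=105, qty=5): fills=#101x#5:5@104; bids=[#3:1@101] asks=[#5:5@104]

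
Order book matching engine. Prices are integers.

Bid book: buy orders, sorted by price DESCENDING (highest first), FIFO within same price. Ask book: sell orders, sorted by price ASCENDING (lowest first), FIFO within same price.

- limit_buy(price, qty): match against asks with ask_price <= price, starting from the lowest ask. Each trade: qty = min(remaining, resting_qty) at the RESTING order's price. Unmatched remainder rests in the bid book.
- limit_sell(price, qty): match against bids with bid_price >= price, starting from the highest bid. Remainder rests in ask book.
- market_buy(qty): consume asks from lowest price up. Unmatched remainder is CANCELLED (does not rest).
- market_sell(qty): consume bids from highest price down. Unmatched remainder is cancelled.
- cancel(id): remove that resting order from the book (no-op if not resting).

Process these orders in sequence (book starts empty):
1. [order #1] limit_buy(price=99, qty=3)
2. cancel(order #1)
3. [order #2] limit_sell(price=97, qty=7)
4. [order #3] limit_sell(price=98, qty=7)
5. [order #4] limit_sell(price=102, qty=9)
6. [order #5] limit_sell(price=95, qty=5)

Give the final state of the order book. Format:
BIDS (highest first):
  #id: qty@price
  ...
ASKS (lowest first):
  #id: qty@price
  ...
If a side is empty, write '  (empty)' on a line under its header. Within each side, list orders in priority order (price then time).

After op 1 [order #1] limit_buy(price=99, qty=3): fills=none; bids=[#1:3@99] asks=[-]
After op 2 cancel(order #1): fills=none; bids=[-] asks=[-]
After op 3 [order #2] limit_sell(price=97, qty=7): fills=none; bids=[-] asks=[#2:7@97]
After op 4 [order #3] limit_sell(price=98, qty=7): fills=none; bids=[-] asks=[#2:7@97 #3:7@98]
After op 5 [order #4] limit_sell(price=102, qty=9): fills=none; bids=[-] asks=[#2:7@97 #3:7@98 #4:9@102]
After op 6 [order #5] limit_sell(price=95, qty=5): fills=none; bids=[-] asks=[#5:5@95 #2:7@97 #3:7@98 #4:9@102]

Answer: BIDS (highest first):
  (empty)
ASKS (lowest first):
  #5: 5@95
  #2: 7@97
  #3: 7@98
  #4: 9@102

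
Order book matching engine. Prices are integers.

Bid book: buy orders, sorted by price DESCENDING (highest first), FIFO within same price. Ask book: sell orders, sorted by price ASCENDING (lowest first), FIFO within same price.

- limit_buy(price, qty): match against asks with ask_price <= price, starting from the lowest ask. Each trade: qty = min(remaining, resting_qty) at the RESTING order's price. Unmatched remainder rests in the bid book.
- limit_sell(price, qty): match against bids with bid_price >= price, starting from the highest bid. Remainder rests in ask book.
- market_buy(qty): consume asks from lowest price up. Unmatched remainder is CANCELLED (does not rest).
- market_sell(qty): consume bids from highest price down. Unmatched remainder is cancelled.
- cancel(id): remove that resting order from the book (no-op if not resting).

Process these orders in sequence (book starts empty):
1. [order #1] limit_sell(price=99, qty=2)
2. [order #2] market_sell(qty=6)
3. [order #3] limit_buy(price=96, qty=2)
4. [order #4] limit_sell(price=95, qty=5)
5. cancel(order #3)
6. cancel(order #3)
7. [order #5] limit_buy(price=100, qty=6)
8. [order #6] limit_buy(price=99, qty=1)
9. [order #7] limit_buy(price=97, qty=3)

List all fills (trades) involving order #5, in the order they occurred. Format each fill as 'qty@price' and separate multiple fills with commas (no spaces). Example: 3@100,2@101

After op 1 [order #1] limit_sell(price=99, qty=2): fills=none; bids=[-] asks=[#1:2@99]
After op 2 [order #2] market_sell(qty=6): fills=none; bids=[-] asks=[#1:2@99]
After op 3 [order #3] limit_buy(price=96, qty=2): fills=none; bids=[#3:2@96] asks=[#1:2@99]
After op 4 [order #4] limit_sell(price=95, qty=5): fills=#3x#4:2@96; bids=[-] asks=[#4:3@95 #1:2@99]
After op 5 cancel(order #3): fills=none; bids=[-] asks=[#4:3@95 #1:2@99]
After op 6 cancel(order #3): fills=none; bids=[-] asks=[#4:3@95 #1:2@99]
After op 7 [order #5] limit_buy(price=100, qty=6): fills=#5x#4:3@95 #5x#1:2@99; bids=[#5:1@100] asks=[-]
After op 8 [order #6] limit_buy(price=99, qty=1): fills=none; bids=[#5:1@100 #6:1@99] asks=[-]
After op 9 [order #7] limit_buy(price=97, qty=3): fills=none; bids=[#5:1@100 #6:1@99 #7:3@97] asks=[-]

Answer: 3@95,2@99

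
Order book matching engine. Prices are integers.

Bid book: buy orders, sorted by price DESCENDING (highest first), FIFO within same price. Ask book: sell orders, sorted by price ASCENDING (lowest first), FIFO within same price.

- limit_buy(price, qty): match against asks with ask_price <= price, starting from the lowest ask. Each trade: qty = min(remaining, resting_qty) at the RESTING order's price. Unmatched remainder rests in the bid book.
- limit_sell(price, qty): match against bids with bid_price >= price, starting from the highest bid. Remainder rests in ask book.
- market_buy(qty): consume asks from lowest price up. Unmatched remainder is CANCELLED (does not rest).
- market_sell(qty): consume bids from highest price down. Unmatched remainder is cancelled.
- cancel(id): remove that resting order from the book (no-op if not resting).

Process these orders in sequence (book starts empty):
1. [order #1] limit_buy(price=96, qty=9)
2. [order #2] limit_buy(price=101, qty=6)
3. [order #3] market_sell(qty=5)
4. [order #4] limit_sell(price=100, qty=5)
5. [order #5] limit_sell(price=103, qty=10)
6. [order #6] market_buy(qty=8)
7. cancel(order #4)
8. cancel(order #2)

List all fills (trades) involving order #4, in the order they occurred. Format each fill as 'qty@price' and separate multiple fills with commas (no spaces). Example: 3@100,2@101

After op 1 [order #1] limit_buy(price=96, qty=9): fills=none; bids=[#1:9@96] asks=[-]
After op 2 [order #2] limit_buy(price=101, qty=6): fills=none; bids=[#2:6@101 #1:9@96] asks=[-]
After op 3 [order #3] market_sell(qty=5): fills=#2x#3:5@101; bids=[#2:1@101 #1:9@96] asks=[-]
After op 4 [order #4] limit_sell(price=100, qty=5): fills=#2x#4:1@101; bids=[#1:9@96] asks=[#4:4@100]
After op 5 [order #5] limit_sell(price=103, qty=10): fills=none; bids=[#1:9@96] asks=[#4:4@100 #5:10@103]
After op 6 [order #6] market_buy(qty=8): fills=#6x#4:4@100 #6x#5:4@103; bids=[#1:9@96] asks=[#5:6@103]
After op 7 cancel(order #4): fills=none; bids=[#1:9@96] asks=[#5:6@103]
After op 8 cancel(order #2): fills=none; bids=[#1:9@96] asks=[#5:6@103]

Answer: 1@101,4@100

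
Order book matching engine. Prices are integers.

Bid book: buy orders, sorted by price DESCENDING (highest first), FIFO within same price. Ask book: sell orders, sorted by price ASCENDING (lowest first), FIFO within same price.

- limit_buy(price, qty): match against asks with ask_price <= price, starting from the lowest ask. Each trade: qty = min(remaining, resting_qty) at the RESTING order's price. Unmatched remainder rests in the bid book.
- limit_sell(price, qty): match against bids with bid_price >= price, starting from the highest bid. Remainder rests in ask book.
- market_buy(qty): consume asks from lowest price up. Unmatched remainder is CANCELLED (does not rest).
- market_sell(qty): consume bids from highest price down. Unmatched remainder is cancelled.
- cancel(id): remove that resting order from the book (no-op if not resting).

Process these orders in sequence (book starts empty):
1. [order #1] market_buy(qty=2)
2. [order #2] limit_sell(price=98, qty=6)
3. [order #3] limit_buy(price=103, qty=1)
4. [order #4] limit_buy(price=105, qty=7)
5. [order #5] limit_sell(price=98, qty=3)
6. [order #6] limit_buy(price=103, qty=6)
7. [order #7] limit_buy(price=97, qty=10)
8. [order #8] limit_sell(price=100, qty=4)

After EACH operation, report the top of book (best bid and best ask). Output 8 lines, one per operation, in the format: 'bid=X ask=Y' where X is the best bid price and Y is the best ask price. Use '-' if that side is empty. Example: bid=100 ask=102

Answer: bid=- ask=-
bid=- ask=98
bid=- ask=98
bid=105 ask=-
bid=- ask=98
bid=103 ask=-
bid=103 ask=-
bid=103 ask=-

Derivation:
After op 1 [order #1] market_buy(qty=2): fills=none; bids=[-] asks=[-]
After op 2 [order #2] limit_sell(price=98, qty=6): fills=none; bids=[-] asks=[#2:6@98]
After op 3 [order #3] limit_buy(price=103, qty=1): fills=#3x#2:1@98; bids=[-] asks=[#2:5@98]
After op 4 [order #4] limit_buy(price=105, qty=7): fills=#4x#2:5@98; bids=[#4:2@105] asks=[-]
After op 5 [order #5] limit_sell(price=98, qty=3): fills=#4x#5:2@105; bids=[-] asks=[#5:1@98]
After op 6 [order #6] limit_buy(price=103, qty=6): fills=#6x#5:1@98; bids=[#6:5@103] asks=[-]
After op 7 [order #7] limit_buy(price=97, qty=10): fills=none; bids=[#6:5@103 #7:10@97] asks=[-]
After op 8 [order #8] limit_sell(price=100, qty=4): fills=#6x#8:4@103; bids=[#6:1@103 #7:10@97] asks=[-]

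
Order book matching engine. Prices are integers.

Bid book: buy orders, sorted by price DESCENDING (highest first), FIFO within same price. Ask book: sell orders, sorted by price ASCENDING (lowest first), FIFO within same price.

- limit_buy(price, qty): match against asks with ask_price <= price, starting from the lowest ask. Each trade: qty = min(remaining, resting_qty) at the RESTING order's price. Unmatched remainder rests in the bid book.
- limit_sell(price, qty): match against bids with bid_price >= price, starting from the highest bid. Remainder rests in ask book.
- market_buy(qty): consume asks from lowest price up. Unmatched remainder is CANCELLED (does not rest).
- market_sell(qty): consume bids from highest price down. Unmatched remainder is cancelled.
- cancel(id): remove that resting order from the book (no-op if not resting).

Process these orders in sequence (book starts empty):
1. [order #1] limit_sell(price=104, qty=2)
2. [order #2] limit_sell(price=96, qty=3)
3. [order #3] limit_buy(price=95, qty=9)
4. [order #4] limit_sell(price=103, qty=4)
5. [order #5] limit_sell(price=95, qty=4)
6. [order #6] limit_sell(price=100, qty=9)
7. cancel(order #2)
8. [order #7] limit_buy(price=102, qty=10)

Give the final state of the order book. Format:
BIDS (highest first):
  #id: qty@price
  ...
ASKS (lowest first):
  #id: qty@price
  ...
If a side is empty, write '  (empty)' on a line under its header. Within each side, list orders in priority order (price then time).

After op 1 [order #1] limit_sell(price=104, qty=2): fills=none; bids=[-] asks=[#1:2@104]
After op 2 [order #2] limit_sell(price=96, qty=3): fills=none; bids=[-] asks=[#2:3@96 #1:2@104]
After op 3 [order #3] limit_buy(price=95, qty=9): fills=none; bids=[#3:9@95] asks=[#2:3@96 #1:2@104]
After op 4 [order #4] limit_sell(price=103, qty=4): fills=none; bids=[#3:9@95] asks=[#2:3@96 #4:4@103 #1:2@104]
After op 5 [order #5] limit_sell(price=95, qty=4): fills=#3x#5:4@95; bids=[#3:5@95] asks=[#2:3@96 #4:4@103 #1:2@104]
After op 6 [order #6] limit_sell(price=100, qty=9): fills=none; bids=[#3:5@95] asks=[#2:3@96 #6:9@100 #4:4@103 #1:2@104]
After op 7 cancel(order #2): fills=none; bids=[#3:5@95] asks=[#6:9@100 #4:4@103 #1:2@104]
After op 8 [order #7] limit_buy(price=102, qty=10): fills=#7x#6:9@100; bids=[#7:1@102 #3:5@95] asks=[#4:4@103 #1:2@104]

Answer: BIDS (highest first):
  #7: 1@102
  #3: 5@95
ASKS (lowest first):
  #4: 4@103
  #1: 2@104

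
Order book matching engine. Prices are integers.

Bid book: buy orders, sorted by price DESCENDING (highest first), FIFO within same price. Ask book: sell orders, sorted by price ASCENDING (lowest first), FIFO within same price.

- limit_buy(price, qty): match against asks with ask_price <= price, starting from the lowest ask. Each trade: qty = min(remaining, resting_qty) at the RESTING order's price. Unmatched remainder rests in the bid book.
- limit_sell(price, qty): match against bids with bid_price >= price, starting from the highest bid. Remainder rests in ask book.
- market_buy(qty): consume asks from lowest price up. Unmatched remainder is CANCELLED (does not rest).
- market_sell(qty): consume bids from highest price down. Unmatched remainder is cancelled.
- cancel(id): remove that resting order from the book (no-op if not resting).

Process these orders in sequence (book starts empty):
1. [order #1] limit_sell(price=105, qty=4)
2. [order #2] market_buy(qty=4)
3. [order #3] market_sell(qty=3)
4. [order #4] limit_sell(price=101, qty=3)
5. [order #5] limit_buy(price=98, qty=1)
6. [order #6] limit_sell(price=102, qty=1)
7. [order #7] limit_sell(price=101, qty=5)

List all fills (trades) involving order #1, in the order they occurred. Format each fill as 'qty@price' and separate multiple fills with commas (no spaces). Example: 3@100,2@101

Answer: 4@105

Derivation:
After op 1 [order #1] limit_sell(price=105, qty=4): fills=none; bids=[-] asks=[#1:4@105]
After op 2 [order #2] market_buy(qty=4): fills=#2x#1:4@105; bids=[-] asks=[-]
After op 3 [order #3] market_sell(qty=3): fills=none; bids=[-] asks=[-]
After op 4 [order #4] limit_sell(price=101, qty=3): fills=none; bids=[-] asks=[#4:3@101]
After op 5 [order #5] limit_buy(price=98, qty=1): fills=none; bids=[#5:1@98] asks=[#4:3@101]
After op 6 [order #6] limit_sell(price=102, qty=1): fills=none; bids=[#5:1@98] asks=[#4:3@101 #6:1@102]
After op 7 [order #7] limit_sell(price=101, qty=5): fills=none; bids=[#5:1@98] asks=[#4:3@101 #7:5@101 #6:1@102]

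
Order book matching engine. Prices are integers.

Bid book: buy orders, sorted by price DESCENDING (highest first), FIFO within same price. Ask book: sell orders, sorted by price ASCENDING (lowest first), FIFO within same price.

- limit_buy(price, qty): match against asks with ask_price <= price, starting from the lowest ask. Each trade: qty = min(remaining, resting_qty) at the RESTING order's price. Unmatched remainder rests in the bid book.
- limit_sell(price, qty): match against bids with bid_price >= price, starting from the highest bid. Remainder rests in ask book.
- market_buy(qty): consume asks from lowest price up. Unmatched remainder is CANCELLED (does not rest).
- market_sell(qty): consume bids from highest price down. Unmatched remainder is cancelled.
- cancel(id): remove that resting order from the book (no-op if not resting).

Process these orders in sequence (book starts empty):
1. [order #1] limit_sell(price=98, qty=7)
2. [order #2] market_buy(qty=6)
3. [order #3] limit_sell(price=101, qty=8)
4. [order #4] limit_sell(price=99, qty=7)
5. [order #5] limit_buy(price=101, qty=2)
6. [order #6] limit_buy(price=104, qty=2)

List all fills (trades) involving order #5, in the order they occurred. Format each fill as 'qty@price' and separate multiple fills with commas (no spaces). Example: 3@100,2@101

After op 1 [order #1] limit_sell(price=98, qty=7): fills=none; bids=[-] asks=[#1:7@98]
After op 2 [order #2] market_buy(qty=6): fills=#2x#1:6@98; bids=[-] asks=[#1:1@98]
After op 3 [order #3] limit_sell(price=101, qty=8): fills=none; bids=[-] asks=[#1:1@98 #3:8@101]
After op 4 [order #4] limit_sell(price=99, qty=7): fills=none; bids=[-] asks=[#1:1@98 #4:7@99 #3:8@101]
After op 5 [order #5] limit_buy(price=101, qty=2): fills=#5x#1:1@98 #5x#4:1@99; bids=[-] asks=[#4:6@99 #3:8@101]
After op 6 [order #6] limit_buy(price=104, qty=2): fills=#6x#4:2@99; bids=[-] asks=[#4:4@99 #3:8@101]

Answer: 1@98,1@99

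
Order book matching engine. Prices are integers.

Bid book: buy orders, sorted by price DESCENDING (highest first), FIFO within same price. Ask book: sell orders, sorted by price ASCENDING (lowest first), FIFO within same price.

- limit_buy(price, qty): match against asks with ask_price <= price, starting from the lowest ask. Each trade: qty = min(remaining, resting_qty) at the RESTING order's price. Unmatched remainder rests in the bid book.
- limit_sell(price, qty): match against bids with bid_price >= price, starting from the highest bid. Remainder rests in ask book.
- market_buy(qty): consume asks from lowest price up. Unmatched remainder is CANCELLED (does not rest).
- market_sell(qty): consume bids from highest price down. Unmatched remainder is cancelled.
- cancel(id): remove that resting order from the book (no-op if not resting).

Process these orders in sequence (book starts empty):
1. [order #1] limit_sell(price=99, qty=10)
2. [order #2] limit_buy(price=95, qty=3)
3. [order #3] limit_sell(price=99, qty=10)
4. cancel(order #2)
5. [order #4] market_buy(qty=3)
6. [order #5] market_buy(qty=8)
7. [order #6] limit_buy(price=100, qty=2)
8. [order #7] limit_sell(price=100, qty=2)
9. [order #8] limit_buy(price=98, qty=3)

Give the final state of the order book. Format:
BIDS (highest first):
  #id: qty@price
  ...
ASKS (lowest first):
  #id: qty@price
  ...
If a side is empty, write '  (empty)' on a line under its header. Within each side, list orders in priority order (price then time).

Answer: BIDS (highest first):
  #8: 3@98
ASKS (lowest first):
  #3: 7@99
  #7: 2@100

Derivation:
After op 1 [order #1] limit_sell(price=99, qty=10): fills=none; bids=[-] asks=[#1:10@99]
After op 2 [order #2] limit_buy(price=95, qty=3): fills=none; bids=[#2:3@95] asks=[#1:10@99]
After op 3 [order #3] limit_sell(price=99, qty=10): fills=none; bids=[#2:3@95] asks=[#1:10@99 #3:10@99]
After op 4 cancel(order #2): fills=none; bids=[-] asks=[#1:10@99 #3:10@99]
After op 5 [order #4] market_buy(qty=3): fills=#4x#1:3@99; bids=[-] asks=[#1:7@99 #3:10@99]
After op 6 [order #5] market_buy(qty=8): fills=#5x#1:7@99 #5x#3:1@99; bids=[-] asks=[#3:9@99]
After op 7 [order #6] limit_buy(price=100, qty=2): fills=#6x#3:2@99; bids=[-] asks=[#3:7@99]
After op 8 [order #7] limit_sell(price=100, qty=2): fills=none; bids=[-] asks=[#3:7@99 #7:2@100]
After op 9 [order #8] limit_buy(price=98, qty=3): fills=none; bids=[#8:3@98] asks=[#3:7@99 #7:2@100]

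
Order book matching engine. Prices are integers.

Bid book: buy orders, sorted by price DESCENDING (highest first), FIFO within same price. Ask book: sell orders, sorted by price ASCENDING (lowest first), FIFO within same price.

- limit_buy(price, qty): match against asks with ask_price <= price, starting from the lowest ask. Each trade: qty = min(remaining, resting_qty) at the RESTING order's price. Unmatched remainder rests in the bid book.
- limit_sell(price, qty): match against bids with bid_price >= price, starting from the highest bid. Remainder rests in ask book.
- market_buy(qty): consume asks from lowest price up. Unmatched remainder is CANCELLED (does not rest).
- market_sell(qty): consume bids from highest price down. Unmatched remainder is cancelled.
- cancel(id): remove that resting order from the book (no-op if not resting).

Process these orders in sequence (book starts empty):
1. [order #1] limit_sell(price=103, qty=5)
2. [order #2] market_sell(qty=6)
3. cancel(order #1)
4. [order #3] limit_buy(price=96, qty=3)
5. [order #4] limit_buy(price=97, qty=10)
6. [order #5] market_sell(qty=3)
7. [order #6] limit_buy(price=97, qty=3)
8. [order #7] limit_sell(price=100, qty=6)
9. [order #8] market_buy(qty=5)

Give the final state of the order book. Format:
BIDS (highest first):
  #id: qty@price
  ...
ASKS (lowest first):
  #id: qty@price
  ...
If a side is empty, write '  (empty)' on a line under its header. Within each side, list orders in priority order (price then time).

Answer: BIDS (highest first):
  #4: 7@97
  #6: 3@97
  #3: 3@96
ASKS (lowest first):
  #7: 1@100

Derivation:
After op 1 [order #1] limit_sell(price=103, qty=5): fills=none; bids=[-] asks=[#1:5@103]
After op 2 [order #2] market_sell(qty=6): fills=none; bids=[-] asks=[#1:5@103]
After op 3 cancel(order #1): fills=none; bids=[-] asks=[-]
After op 4 [order #3] limit_buy(price=96, qty=3): fills=none; bids=[#3:3@96] asks=[-]
After op 5 [order #4] limit_buy(price=97, qty=10): fills=none; bids=[#4:10@97 #3:3@96] asks=[-]
After op 6 [order #5] market_sell(qty=3): fills=#4x#5:3@97; bids=[#4:7@97 #3:3@96] asks=[-]
After op 7 [order #6] limit_buy(price=97, qty=3): fills=none; bids=[#4:7@97 #6:3@97 #3:3@96] asks=[-]
After op 8 [order #7] limit_sell(price=100, qty=6): fills=none; bids=[#4:7@97 #6:3@97 #3:3@96] asks=[#7:6@100]
After op 9 [order #8] market_buy(qty=5): fills=#8x#7:5@100; bids=[#4:7@97 #6:3@97 #3:3@96] asks=[#7:1@100]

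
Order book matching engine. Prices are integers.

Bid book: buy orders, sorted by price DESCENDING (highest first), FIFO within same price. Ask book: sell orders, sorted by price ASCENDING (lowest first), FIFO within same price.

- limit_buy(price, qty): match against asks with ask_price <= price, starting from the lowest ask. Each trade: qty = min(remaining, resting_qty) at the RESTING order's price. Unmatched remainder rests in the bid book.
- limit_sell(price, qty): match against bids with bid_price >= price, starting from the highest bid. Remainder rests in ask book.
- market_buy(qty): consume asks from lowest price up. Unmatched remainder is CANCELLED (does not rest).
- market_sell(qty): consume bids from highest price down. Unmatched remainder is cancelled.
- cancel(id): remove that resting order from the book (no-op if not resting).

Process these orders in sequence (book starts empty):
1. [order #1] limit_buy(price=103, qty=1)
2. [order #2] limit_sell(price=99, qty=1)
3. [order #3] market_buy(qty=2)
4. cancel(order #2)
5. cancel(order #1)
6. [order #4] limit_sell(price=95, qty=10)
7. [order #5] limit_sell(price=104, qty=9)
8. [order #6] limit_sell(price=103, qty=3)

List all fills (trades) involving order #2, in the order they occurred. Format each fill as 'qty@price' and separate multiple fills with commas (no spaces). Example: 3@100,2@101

After op 1 [order #1] limit_buy(price=103, qty=1): fills=none; bids=[#1:1@103] asks=[-]
After op 2 [order #2] limit_sell(price=99, qty=1): fills=#1x#2:1@103; bids=[-] asks=[-]
After op 3 [order #3] market_buy(qty=2): fills=none; bids=[-] asks=[-]
After op 4 cancel(order #2): fills=none; bids=[-] asks=[-]
After op 5 cancel(order #1): fills=none; bids=[-] asks=[-]
After op 6 [order #4] limit_sell(price=95, qty=10): fills=none; bids=[-] asks=[#4:10@95]
After op 7 [order #5] limit_sell(price=104, qty=9): fills=none; bids=[-] asks=[#4:10@95 #5:9@104]
After op 8 [order #6] limit_sell(price=103, qty=3): fills=none; bids=[-] asks=[#4:10@95 #6:3@103 #5:9@104]

Answer: 1@103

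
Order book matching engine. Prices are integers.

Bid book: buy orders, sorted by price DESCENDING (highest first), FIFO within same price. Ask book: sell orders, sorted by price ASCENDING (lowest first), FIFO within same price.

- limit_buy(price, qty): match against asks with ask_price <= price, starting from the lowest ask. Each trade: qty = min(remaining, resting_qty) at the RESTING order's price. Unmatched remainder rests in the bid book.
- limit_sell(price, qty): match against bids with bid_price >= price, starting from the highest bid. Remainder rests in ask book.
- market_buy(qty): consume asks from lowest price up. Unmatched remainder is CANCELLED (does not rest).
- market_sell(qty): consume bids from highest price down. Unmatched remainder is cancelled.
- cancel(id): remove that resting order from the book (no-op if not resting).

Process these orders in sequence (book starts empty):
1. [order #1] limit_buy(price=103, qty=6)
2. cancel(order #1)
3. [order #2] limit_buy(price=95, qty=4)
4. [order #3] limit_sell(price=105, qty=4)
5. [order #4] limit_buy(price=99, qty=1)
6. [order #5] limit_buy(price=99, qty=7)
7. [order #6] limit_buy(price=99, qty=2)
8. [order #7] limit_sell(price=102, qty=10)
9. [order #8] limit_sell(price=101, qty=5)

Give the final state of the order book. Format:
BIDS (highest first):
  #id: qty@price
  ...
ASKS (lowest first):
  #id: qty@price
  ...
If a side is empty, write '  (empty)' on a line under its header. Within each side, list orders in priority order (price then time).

After op 1 [order #1] limit_buy(price=103, qty=6): fills=none; bids=[#1:6@103] asks=[-]
After op 2 cancel(order #1): fills=none; bids=[-] asks=[-]
After op 3 [order #2] limit_buy(price=95, qty=4): fills=none; bids=[#2:4@95] asks=[-]
After op 4 [order #3] limit_sell(price=105, qty=4): fills=none; bids=[#2:4@95] asks=[#3:4@105]
After op 5 [order #4] limit_buy(price=99, qty=1): fills=none; bids=[#4:1@99 #2:4@95] asks=[#3:4@105]
After op 6 [order #5] limit_buy(price=99, qty=7): fills=none; bids=[#4:1@99 #5:7@99 #2:4@95] asks=[#3:4@105]
After op 7 [order #6] limit_buy(price=99, qty=2): fills=none; bids=[#4:1@99 #5:7@99 #6:2@99 #2:4@95] asks=[#3:4@105]
After op 8 [order #7] limit_sell(price=102, qty=10): fills=none; bids=[#4:1@99 #5:7@99 #6:2@99 #2:4@95] asks=[#7:10@102 #3:4@105]
After op 9 [order #8] limit_sell(price=101, qty=5): fills=none; bids=[#4:1@99 #5:7@99 #6:2@99 #2:4@95] asks=[#8:5@101 #7:10@102 #3:4@105]

Answer: BIDS (highest first):
  #4: 1@99
  #5: 7@99
  #6: 2@99
  #2: 4@95
ASKS (lowest first):
  #8: 5@101
  #7: 10@102
  #3: 4@105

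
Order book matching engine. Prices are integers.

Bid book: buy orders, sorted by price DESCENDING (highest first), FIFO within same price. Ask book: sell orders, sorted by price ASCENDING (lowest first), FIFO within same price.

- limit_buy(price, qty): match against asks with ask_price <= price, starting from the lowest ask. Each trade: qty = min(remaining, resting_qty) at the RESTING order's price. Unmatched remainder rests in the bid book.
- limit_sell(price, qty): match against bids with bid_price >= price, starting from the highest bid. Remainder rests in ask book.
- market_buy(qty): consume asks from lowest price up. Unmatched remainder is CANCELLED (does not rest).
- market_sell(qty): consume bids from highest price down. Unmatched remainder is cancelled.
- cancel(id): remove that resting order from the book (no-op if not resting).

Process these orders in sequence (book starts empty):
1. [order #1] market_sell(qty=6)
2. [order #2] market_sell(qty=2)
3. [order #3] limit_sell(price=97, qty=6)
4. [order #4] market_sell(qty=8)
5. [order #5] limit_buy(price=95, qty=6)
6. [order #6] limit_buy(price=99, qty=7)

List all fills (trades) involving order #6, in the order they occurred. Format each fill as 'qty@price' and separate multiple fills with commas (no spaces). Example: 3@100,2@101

After op 1 [order #1] market_sell(qty=6): fills=none; bids=[-] asks=[-]
After op 2 [order #2] market_sell(qty=2): fills=none; bids=[-] asks=[-]
After op 3 [order #3] limit_sell(price=97, qty=6): fills=none; bids=[-] asks=[#3:6@97]
After op 4 [order #4] market_sell(qty=8): fills=none; bids=[-] asks=[#3:6@97]
After op 5 [order #5] limit_buy(price=95, qty=6): fills=none; bids=[#5:6@95] asks=[#3:6@97]
After op 6 [order #6] limit_buy(price=99, qty=7): fills=#6x#3:6@97; bids=[#6:1@99 #5:6@95] asks=[-]

Answer: 6@97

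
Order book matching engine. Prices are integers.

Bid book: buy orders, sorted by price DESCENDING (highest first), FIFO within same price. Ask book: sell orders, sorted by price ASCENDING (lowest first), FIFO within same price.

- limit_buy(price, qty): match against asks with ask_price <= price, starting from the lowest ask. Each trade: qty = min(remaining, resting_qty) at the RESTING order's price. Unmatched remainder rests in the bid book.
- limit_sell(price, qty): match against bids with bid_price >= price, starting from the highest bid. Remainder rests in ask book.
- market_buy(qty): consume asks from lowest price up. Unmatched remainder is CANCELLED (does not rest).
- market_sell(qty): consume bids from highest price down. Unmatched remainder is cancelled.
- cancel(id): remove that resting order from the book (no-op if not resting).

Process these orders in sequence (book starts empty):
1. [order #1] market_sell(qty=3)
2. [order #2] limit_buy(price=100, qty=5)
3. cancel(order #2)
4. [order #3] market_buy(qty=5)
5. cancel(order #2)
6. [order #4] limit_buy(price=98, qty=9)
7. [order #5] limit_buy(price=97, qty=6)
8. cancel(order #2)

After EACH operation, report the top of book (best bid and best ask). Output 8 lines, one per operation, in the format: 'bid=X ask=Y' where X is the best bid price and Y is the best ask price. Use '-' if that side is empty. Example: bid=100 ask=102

After op 1 [order #1] market_sell(qty=3): fills=none; bids=[-] asks=[-]
After op 2 [order #2] limit_buy(price=100, qty=5): fills=none; bids=[#2:5@100] asks=[-]
After op 3 cancel(order #2): fills=none; bids=[-] asks=[-]
After op 4 [order #3] market_buy(qty=5): fills=none; bids=[-] asks=[-]
After op 5 cancel(order #2): fills=none; bids=[-] asks=[-]
After op 6 [order #4] limit_buy(price=98, qty=9): fills=none; bids=[#4:9@98] asks=[-]
After op 7 [order #5] limit_buy(price=97, qty=6): fills=none; bids=[#4:9@98 #5:6@97] asks=[-]
After op 8 cancel(order #2): fills=none; bids=[#4:9@98 #5:6@97] asks=[-]

Answer: bid=- ask=-
bid=100 ask=-
bid=- ask=-
bid=- ask=-
bid=- ask=-
bid=98 ask=-
bid=98 ask=-
bid=98 ask=-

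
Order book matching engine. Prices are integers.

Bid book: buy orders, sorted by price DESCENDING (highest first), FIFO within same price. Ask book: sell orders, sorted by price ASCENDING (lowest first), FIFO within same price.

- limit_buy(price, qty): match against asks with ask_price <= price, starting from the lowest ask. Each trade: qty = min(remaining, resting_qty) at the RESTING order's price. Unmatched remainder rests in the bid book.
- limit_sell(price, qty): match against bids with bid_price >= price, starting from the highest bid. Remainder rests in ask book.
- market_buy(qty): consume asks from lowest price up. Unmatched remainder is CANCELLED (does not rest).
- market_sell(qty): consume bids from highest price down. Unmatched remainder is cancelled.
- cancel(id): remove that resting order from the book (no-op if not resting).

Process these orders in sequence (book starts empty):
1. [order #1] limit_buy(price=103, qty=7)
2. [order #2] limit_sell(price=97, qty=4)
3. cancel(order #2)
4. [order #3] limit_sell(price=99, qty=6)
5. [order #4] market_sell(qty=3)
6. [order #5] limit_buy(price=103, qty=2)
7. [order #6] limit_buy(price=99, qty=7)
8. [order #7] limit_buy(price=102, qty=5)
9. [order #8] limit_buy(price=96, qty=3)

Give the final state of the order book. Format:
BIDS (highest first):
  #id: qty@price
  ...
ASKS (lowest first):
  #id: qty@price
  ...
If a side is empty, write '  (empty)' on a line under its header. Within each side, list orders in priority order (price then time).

Answer: BIDS (highest first):
  #7: 5@102
  #6: 6@99
  #8: 3@96
ASKS (lowest first):
  (empty)

Derivation:
After op 1 [order #1] limit_buy(price=103, qty=7): fills=none; bids=[#1:7@103] asks=[-]
After op 2 [order #2] limit_sell(price=97, qty=4): fills=#1x#2:4@103; bids=[#1:3@103] asks=[-]
After op 3 cancel(order #2): fills=none; bids=[#1:3@103] asks=[-]
After op 4 [order #3] limit_sell(price=99, qty=6): fills=#1x#3:3@103; bids=[-] asks=[#3:3@99]
After op 5 [order #4] market_sell(qty=3): fills=none; bids=[-] asks=[#3:3@99]
After op 6 [order #5] limit_buy(price=103, qty=2): fills=#5x#3:2@99; bids=[-] asks=[#3:1@99]
After op 7 [order #6] limit_buy(price=99, qty=7): fills=#6x#3:1@99; bids=[#6:6@99] asks=[-]
After op 8 [order #7] limit_buy(price=102, qty=5): fills=none; bids=[#7:5@102 #6:6@99] asks=[-]
After op 9 [order #8] limit_buy(price=96, qty=3): fills=none; bids=[#7:5@102 #6:6@99 #8:3@96] asks=[-]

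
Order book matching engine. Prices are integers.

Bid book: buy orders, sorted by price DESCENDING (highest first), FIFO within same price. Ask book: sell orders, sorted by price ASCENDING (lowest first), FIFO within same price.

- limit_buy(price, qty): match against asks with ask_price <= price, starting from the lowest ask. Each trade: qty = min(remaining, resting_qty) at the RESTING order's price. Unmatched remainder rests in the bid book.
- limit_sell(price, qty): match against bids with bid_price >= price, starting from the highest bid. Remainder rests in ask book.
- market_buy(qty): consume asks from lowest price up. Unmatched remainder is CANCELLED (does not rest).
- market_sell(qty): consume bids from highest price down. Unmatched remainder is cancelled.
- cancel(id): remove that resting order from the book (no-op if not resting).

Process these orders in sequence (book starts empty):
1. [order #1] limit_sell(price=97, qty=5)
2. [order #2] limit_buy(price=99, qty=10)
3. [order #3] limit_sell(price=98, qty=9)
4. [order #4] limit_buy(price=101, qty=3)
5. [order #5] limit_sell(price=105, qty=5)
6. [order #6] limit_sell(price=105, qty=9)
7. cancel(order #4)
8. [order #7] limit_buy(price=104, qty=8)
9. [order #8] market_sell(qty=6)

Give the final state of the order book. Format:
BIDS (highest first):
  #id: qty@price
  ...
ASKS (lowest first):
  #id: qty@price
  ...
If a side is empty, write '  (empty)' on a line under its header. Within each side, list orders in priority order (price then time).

Answer: BIDS (highest first):
  #7: 1@104
ASKS (lowest first):
  #5: 5@105
  #6: 9@105

Derivation:
After op 1 [order #1] limit_sell(price=97, qty=5): fills=none; bids=[-] asks=[#1:5@97]
After op 2 [order #2] limit_buy(price=99, qty=10): fills=#2x#1:5@97; bids=[#2:5@99] asks=[-]
After op 3 [order #3] limit_sell(price=98, qty=9): fills=#2x#3:5@99; bids=[-] asks=[#3:4@98]
After op 4 [order #4] limit_buy(price=101, qty=3): fills=#4x#3:3@98; bids=[-] asks=[#3:1@98]
After op 5 [order #5] limit_sell(price=105, qty=5): fills=none; bids=[-] asks=[#3:1@98 #5:5@105]
After op 6 [order #6] limit_sell(price=105, qty=9): fills=none; bids=[-] asks=[#3:1@98 #5:5@105 #6:9@105]
After op 7 cancel(order #4): fills=none; bids=[-] asks=[#3:1@98 #5:5@105 #6:9@105]
After op 8 [order #7] limit_buy(price=104, qty=8): fills=#7x#3:1@98; bids=[#7:7@104] asks=[#5:5@105 #6:9@105]
After op 9 [order #8] market_sell(qty=6): fills=#7x#8:6@104; bids=[#7:1@104] asks=[#5:5@105 #6:9@105]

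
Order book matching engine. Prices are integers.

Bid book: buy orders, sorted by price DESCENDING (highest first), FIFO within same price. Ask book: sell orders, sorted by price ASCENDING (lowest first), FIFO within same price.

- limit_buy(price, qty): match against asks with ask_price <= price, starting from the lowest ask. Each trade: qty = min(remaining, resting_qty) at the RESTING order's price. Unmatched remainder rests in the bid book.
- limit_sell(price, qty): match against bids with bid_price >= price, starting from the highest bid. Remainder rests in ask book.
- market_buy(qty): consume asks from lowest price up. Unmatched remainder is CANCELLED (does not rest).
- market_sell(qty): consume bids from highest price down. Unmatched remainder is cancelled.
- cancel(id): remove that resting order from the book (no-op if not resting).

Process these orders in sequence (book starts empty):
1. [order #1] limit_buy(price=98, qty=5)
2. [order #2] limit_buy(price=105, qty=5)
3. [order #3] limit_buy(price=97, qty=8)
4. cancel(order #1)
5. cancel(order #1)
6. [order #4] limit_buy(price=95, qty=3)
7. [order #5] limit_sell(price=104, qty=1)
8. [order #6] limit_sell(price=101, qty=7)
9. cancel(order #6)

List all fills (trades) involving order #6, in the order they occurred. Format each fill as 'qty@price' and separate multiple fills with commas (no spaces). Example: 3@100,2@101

Answer: 4@105

Derivation:
After op 1 [order #1] limit_buy(price=98, qty=5): fills=none; bids=[#1:5@98] asks=[-]
After op 2 [order #2] limit_buy(price=105, qty=5): fills=none; bids=[#2:5@105 #1:5@98] asks=[-]
After op 3 [order #3] limit_buy(price=97, qty=8): fills=none; bids=[#2:5@105 #1:5@98 #3:8@97] asks=[-]
After op 4 cancel(order #1): fills=none; bids=[#2:5@105 #3:8@97] asks=[-]
After op 5 cancel(order #1): fills=none; bids=[#2:5@105 #3:8@97] asks=[-]
After op 6 [order #4] limit_buy(price=95, qty=3): fills=none; bids=[#2:5@105 #3:8@97 #4:3@95] asks=[-]
After op 7 [order #5] limit_sell(price=104, qty=1): fills=#2x#5:1@105; bids=[#2:4@105 #3:8@97 #4:3@95] asks=[-]
After op 8 [order #6] limit_sell(price=101, qty=7): fills=#2x#6:4@105; bids=[#3:8@97 #4:3@95] asks=[#6:3@101]
After op 9 cancel(order #6): fills=none; bids=[#3:8@97 #4:3@95] asks=[-]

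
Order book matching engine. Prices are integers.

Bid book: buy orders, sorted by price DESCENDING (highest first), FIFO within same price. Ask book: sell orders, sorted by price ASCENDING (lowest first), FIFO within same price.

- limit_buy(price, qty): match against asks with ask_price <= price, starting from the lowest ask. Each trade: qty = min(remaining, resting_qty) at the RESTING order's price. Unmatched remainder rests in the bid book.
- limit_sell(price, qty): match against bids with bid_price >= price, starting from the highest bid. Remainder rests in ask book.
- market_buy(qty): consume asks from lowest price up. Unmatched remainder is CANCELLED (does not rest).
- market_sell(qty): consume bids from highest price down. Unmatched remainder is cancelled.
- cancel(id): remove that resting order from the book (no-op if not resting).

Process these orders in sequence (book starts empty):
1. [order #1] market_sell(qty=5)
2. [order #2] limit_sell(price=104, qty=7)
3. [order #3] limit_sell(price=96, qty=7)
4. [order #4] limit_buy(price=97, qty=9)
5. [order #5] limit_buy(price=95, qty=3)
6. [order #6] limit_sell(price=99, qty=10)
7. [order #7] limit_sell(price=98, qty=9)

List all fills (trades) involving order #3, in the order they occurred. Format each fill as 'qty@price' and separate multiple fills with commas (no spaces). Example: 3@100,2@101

Answer: 7@96

Derivation:
After op 1 [order #1] market_sell(qty=5): fills=none; bids=[-] asks=[-]
After op 2 [order #2] limit_sell(price=104, qty=7): fills=none; bids=[-] asks=[#2:7@104]
After op 3 [order #3] limit_sell(price=96, qty=7): fills=none; bids=[-] asks=[#3:7@96 #2:7@104]
After op 4 [order #4] limit_buy(price=97, qty=9): fills=#4x#3:7@96; bids=[#4:2@97] asks=[#2:7@104]
After op 5 [order #5] limit_buy(price=95, qty=3): fills=none; bids=[#4:2@97 #5:3@95] asks=[#2:7@104]
After op 6 [order #6] limit_sell(price=99, qty=10): fills=none; bids=[#4:2@97 #5:3@95] asks=[#6:10@99 #2:7@104]
After op 7 [order #7] limit_sell(price=98, qty=9): fills=none; bids=[#4:2@97 #5:3@95] asks=[#7:9@98 #6:10@99 #2:7@104]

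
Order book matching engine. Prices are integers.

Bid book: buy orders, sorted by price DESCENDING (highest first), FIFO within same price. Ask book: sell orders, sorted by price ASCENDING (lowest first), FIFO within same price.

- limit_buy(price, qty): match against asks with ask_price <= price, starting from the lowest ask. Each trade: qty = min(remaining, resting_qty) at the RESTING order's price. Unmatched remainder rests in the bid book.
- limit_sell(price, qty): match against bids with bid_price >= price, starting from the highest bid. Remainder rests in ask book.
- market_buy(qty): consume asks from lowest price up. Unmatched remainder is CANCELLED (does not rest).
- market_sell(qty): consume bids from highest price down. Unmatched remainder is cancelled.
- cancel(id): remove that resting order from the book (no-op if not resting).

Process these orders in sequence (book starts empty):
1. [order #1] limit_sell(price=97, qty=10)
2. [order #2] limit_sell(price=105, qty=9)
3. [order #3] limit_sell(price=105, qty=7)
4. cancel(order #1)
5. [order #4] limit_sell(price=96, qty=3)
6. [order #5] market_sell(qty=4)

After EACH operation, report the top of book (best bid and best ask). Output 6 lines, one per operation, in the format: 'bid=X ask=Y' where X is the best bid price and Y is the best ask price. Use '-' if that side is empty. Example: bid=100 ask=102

Answer: bid=- ask=97
bid=- ask=97
bid=- ask=97
bid=- ask=105
bid=- ask=96
bid=- ask=96

Derivation:
After op 1 [order #1] limit_sell(price=97, qty=10): fills=none; bids=[-] asks=[#1:10@97]
After op 2 [order #2] limit_sell(price=105, qty=9): fills=none; bids=[-] asks=[#1:10@97 #2:9@105]
After op 3 [order #3] limit_sell(price=105, qty=7): fills=none; bids=[-] asks=[#1:10@97 #2:9@105 #3:7@105]
After op 4 cancel(order #1): fills=none; bids=[-] asks=[#2:9@105 #3:7@105]
After op 5 [order #4] limit_sell(price=96, qty=3): fills=none; bids=[-] asks=[#4:3@96 #2:9@105 #3:7@105]
After op 6 [order #5] market_sell(qty=4): fills=none; bids=[-] asks=[#4:3@96 #2:9@105 #3:7@105]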